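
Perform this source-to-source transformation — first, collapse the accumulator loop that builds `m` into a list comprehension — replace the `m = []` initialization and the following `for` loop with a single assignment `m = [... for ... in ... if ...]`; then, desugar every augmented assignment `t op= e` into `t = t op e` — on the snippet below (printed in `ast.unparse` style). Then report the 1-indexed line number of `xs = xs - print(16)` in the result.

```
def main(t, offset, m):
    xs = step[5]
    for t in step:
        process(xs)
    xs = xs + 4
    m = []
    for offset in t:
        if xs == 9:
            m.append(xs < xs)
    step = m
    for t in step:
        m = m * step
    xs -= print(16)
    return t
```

10

Transformed code:
def main(t, offset, m):
    xs = step[5]
    for t in step:
        process(xs)
    xs = xs + 4
    m = [xs < xs for offset in t if xs == 9]
    step = m
    for t in step:
        m = m * step
    xs = xs - print(16)
    return t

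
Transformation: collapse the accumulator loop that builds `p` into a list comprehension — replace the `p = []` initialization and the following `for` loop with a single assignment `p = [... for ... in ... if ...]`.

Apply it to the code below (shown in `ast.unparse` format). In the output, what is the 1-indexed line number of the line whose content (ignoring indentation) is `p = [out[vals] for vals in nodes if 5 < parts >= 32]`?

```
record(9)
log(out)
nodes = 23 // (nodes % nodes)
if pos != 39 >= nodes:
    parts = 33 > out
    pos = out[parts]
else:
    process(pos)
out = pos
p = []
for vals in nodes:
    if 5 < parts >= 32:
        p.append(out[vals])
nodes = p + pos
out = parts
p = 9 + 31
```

Transformed code:
record(9)
log(out)
nodes = 23 // (nodes % nodes)
if pos != 39 >= nodes:
    parts = 33 > out
    pos = out[parts]
else:
    process(pos)
out = pos
p = [out[vals] for vals in nodes if 5 < parts >= 32]
nodes = p + pos
out = parts
p = 9 + 31

10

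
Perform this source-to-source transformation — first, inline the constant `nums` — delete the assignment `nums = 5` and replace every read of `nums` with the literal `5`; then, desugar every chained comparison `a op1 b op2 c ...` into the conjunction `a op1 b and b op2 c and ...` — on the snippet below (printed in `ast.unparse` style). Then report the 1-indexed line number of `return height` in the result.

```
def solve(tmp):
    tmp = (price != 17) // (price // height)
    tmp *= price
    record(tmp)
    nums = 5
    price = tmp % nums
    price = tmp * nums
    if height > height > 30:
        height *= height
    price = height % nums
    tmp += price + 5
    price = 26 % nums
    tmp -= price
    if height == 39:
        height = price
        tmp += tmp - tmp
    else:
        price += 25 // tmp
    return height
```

Transformed code:
def solve(tmp):
    tmp = (price != 17) // (price // height)
    tmp *= price
    record(tmp)
    price = tmp % 5
    price = tmp * 5
    if height > height and height > 30:
        height *= height
    price = height % 5
    tmp += price + 5
    price = 26 % 5
    tmp -= price
    if height == 39:
        height = price
        tmp += tmp - tmp
    else:
        price += 25 // tmp
    return height

18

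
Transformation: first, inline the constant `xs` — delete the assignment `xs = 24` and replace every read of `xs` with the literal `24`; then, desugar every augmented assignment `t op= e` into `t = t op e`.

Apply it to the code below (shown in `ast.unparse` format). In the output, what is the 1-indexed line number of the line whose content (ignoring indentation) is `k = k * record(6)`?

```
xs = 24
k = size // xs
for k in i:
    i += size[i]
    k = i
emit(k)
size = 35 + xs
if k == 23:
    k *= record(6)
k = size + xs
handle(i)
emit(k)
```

8

Transformed code:
k = size // 24
for k in i:
    i = i + size[i]
    k = i
emit(k)
size = 35 + 24
if k == 23:
    k = k * record(6)
k = size + 24
handle(i)
emit(k)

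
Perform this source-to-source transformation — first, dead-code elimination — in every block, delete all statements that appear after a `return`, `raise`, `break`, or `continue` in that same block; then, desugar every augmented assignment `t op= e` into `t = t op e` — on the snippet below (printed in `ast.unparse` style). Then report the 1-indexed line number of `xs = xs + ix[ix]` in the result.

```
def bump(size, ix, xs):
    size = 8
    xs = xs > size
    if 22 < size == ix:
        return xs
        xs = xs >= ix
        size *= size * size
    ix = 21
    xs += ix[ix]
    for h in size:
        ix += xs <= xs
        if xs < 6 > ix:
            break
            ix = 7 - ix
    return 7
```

Transformed code:
def bump(size, ix, xs):
    size = 8
    xs = xs > size
    if 22 < size == ix:
        return xs
    ix = 21
    xs = xs + ix[ix]
    for h in size:
        ix = ix + (xs <= xs)
        if xs < 6 > ix:
            break
    return 7

7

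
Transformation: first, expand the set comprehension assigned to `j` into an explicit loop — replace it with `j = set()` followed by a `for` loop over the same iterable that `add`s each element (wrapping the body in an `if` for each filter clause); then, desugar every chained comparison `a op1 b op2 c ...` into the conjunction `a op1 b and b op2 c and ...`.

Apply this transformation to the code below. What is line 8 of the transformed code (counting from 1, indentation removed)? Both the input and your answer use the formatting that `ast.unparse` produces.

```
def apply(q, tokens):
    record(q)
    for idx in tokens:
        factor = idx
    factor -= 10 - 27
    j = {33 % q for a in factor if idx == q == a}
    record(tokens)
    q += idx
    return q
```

if idx == q and q == a:

Transformed code:
def apply(q, tokens):
    record(q)
    for idx in tokens:
        factor = idx
    factor -= 10 - 27
    j = set()
    for a in factor:
        if idx == q and q == a:
            j.add(33 % q)
    record(tokens)
    q += idx
    return q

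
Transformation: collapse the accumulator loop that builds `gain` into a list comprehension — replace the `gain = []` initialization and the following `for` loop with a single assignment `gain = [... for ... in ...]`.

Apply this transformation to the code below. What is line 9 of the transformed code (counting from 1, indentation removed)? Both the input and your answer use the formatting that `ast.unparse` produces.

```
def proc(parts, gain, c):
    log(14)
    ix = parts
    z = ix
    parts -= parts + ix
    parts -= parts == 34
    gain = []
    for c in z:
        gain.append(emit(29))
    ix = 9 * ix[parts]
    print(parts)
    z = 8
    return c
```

print(parts)

Transformed code:
def proc(parts, gain, c):
    log(14)
    ix = parts
    z = ix
    parts -= parts + ix
    parts -= parts == 34
    gain = [emit(29) for c in z]
    ix = 9 * ix[parts]
    print(parts)
    z = 8
    return c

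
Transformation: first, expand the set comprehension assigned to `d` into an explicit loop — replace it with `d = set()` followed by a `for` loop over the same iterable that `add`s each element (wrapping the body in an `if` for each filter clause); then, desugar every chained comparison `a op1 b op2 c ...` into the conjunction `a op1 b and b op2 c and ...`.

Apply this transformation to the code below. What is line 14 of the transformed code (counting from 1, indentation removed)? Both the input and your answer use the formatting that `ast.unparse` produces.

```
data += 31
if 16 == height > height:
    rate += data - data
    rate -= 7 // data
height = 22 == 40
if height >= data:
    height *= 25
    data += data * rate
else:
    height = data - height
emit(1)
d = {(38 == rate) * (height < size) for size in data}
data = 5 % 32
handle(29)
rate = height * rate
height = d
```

d.add((38 == rate) * (height < size))

Transformed code:
data += 31
if 16 == height and height > height:
    rate += data - data
    rate -= 7 // data
height = 22 == 40
if height >= data:
    height *= 25
    data += data * rate
else:
    height = data - height
emit(1)
d = set()
for size in data:
    d.add((38 == rate) * (height < size))
data = 5 % 32
handle(29)
rate = height * rate
height = d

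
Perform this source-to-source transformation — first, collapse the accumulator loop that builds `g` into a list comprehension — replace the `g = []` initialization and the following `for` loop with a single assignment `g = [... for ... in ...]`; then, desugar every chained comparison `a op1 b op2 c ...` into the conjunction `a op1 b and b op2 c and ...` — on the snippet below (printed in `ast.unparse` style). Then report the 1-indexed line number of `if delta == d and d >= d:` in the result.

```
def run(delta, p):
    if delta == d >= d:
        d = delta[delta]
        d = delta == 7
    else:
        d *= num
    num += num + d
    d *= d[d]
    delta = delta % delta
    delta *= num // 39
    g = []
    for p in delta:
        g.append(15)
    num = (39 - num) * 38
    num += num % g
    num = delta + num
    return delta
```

2

Transformed code:
def run(delta, p):
    if delta == d and d >= d:
        d = delta[delta]
        d = delta == 7
    else:
        d *= num
    num += num + d
    d *= d[d]
    delta = delta % delta
    delta *= num // 39
    g = [15 for p in delta]
    num = (39 - num) * 38
    num += num % g
    num = delta + num
    return delta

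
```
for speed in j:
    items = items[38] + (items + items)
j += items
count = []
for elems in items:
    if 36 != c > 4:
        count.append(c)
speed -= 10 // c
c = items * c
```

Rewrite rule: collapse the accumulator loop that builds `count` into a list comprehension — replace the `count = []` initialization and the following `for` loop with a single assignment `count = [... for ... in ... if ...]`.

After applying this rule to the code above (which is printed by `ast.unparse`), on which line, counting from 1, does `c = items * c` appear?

Transformed code:
for speed in j:
    items = items[38] + (items + items)
j += items
count = [c for elems in items if 36 != c > 4]
speed -= 10 // c
c = items * c

6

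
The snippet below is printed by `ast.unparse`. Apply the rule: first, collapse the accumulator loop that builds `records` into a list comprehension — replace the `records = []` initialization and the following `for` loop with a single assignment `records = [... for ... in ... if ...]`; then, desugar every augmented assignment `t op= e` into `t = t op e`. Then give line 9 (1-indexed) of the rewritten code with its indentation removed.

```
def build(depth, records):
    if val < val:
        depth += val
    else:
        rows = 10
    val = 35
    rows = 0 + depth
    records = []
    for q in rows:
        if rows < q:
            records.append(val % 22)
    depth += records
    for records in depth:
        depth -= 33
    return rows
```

Transformed code:
def build(depth, records):
    if val < val:
        depth = depth + val
    else:
        rows = 10
    val = 35
    rows = 0 + depth
    records = [val % 22 for q in rows if rows < q]
    depth = depth + records
    for records in depth:
        depth = depth - 33
    return rows

depth = depth + records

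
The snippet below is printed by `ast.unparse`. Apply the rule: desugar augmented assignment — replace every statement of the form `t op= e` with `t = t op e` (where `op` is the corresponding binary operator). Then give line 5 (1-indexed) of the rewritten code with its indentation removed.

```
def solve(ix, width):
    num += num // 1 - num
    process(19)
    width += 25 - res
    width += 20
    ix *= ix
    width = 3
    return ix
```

width = width + 20

Transformed code:
def solve(ix, width):
    num = num + (num // 1 - num)
    process(19)
    width = width + (25 - res)
    width = width + 20
    ix = ix * ix
    width = 3
    return ix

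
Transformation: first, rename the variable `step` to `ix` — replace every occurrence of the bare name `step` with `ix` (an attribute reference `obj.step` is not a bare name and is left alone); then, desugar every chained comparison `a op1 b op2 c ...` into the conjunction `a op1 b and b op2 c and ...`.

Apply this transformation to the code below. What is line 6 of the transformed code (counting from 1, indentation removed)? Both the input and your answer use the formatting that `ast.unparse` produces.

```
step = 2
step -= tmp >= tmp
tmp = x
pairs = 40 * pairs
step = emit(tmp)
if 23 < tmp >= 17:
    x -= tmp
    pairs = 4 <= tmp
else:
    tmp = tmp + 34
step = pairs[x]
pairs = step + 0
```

if 23 < tmp and tmp >= 17:

Transformed code:
ix = 2
ix -= tmp >= tmp
tmp = x
pairs = 40 * pairs
ix = emit(tmp)
if 23 < tmp and tmp >= 17:
    x -= tmp
    pairs = 4 <= tmp
else:
    tmp = tmp + 34
ix = pairs[x]
pairs = ix + 0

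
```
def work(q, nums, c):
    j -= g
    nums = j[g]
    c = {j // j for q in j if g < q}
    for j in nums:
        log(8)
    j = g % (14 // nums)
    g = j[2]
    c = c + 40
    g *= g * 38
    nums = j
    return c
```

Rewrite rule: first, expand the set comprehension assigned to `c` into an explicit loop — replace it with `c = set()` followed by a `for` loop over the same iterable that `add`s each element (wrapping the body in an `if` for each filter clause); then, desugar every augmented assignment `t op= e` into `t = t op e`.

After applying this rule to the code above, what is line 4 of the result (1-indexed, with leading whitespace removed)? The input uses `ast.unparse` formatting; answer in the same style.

Transformed code:
def work(q, nums, c):
    j = j - g
    nums = j[g]
    c = set()
    for q in j:
        if g < q:
            c.add(j // j)
    for j in nums:
        log(8)
    j = g % (14 // nums)
    g = j[2]
    c = c + 40
    g = g * (g * 38)
    nums = j
    return c

c = set()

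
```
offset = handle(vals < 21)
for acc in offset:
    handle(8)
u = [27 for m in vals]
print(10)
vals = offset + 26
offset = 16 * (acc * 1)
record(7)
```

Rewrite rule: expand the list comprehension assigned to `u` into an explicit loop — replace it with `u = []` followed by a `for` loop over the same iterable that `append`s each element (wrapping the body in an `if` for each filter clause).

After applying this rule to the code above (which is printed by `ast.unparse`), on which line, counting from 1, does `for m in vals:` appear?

5

Transformed code:
offset = handle(vals < 21)
for acc in offset:
    handle(8)
u = []
for m in vals:
    u.append(27)
print(10)
vals = offset + 26
offset = 16 * (acc * 1)
record(7)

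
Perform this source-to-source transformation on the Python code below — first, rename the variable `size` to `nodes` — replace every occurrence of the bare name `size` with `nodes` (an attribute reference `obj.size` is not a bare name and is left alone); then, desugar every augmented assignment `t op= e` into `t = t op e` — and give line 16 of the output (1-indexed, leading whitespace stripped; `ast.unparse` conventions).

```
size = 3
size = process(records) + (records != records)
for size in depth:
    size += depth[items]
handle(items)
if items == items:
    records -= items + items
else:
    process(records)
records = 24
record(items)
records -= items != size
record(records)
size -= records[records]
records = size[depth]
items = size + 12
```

Transformed code:
nodes = 3
nodes = process(records) + (records != records)
for nodes in depth:
    nodes = nodes + depth[items]
handle(items)
if items == items:
    records = records - (items + items)
else:
    process(records)
records = 24
record(items)
records = records - (items != nodes)
record(records)
nodes = nodes - records[records]
records = nodes[depth]
items = nodes + 12

items = nodes + 12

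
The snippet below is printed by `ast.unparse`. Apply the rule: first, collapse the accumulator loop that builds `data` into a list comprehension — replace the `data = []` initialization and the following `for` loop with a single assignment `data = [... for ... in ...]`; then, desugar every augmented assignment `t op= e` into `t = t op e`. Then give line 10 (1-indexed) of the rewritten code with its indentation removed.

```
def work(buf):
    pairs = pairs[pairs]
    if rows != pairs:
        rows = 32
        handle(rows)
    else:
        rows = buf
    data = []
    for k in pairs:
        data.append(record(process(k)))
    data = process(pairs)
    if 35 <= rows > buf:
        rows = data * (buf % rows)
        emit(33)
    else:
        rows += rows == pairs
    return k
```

Transformed code:
def work(buf):
    pairs = pairs[pairs]
    if rows != pairs:
        rows = 32
        handle(rows)
    else:
        rows = buf
    data = [record(process(k)) for k in pairs]
    data = process(pairs)
    if 35 <= rows > buf:
        rows = data * (buf % rows)
        emit(33)
    else:
        rows = rows + (rows == pairs)
    return k

if 35 <= rows > buf:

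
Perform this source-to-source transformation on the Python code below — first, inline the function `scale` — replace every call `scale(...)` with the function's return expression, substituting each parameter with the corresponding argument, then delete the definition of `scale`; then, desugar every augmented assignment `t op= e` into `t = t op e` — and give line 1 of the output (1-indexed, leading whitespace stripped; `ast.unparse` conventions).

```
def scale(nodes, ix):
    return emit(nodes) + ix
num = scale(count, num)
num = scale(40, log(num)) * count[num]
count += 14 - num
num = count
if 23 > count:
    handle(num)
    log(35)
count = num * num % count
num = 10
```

num = emit(count) + num

Transformed code:
num = emit(count) + num
num = (emit(40) + log(num)) * count[num]
count = count + (14 - num)
num = count
if 23 > count:
    handle(num)
    log(35)
count = num * num % count
num = 10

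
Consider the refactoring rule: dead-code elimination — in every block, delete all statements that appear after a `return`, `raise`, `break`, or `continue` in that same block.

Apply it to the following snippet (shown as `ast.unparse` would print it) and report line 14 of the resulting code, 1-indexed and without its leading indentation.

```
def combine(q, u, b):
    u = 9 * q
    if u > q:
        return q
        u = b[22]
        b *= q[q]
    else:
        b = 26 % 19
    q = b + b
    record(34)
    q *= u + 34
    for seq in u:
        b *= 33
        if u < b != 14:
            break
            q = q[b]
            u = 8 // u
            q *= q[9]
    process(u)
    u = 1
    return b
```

process(u)

Transformed code:
def combine(q, u, b):
    u = 9 * q
    if u > q:
        return q
    else:
        b = 26 % 19
    q = b + b
    record(34)
    q *= u + 34
    for seq in u:
        b *= 33
        if u < b != 14:
            break
    process(u)
    u = 1
    return b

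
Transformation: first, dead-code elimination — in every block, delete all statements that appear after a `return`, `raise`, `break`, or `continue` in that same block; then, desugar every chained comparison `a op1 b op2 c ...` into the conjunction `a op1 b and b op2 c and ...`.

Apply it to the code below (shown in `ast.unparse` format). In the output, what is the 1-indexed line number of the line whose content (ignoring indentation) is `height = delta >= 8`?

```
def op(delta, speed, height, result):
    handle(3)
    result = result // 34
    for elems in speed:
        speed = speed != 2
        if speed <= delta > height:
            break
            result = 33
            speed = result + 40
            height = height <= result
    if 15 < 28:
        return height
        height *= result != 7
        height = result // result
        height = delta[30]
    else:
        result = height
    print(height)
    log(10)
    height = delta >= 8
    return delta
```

Transformed code:
def op(delta, speed, height, result):
    handle(3)
    result = result // 34
    for elems in speed:
        speed = speed != 2
        if speed <= delta and delta > height:
            break
    if 15 < 28:
        return height
    else:
        result = height
    print(height)
    log(10)
    height = delta >= 8
    return delta

14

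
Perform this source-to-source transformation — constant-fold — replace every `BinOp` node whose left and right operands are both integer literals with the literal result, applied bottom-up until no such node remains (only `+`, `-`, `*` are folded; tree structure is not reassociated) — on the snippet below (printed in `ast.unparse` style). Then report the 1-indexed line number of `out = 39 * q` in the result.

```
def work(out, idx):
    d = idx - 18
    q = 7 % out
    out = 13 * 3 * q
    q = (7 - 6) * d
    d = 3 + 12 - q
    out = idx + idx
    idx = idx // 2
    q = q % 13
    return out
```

4

Transformed code:
def work(out, idx):
    d = idx - 18
    q = 7 % out
    out = 39 * q
    q = 1 * d
    d = 15 - q
    out = idx + idx
    idx = idx // 2
    q = q % 13
    return out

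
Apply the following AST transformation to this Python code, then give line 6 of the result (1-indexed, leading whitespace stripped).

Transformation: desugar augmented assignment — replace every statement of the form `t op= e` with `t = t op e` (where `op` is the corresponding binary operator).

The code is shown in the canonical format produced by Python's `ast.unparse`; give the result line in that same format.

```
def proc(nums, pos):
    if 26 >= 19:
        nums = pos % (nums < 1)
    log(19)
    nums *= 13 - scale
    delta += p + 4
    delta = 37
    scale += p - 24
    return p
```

Transformed code:
def proc(nums, pos):
    if 26 >= 19:
        nums = pos % (nums < 1)
    log(19)
    nums = nums * (13 - scale)
    delta = delta + (p + 4)
    delta = 37
    scale = scale + (p - 24)
    return p

delta = delta + (p + 4)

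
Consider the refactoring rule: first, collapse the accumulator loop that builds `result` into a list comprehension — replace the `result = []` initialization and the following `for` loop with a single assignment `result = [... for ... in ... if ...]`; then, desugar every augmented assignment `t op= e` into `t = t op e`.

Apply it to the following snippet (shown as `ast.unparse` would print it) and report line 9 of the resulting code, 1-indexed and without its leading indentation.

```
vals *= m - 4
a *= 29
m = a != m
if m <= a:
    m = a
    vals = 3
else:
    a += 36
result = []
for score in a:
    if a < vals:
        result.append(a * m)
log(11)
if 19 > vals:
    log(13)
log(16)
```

result = [a * m for score in a if a < vals]

Transformed code:
vals = vals * (m - 4)
a = a * 29
m = a != m
if m <= a:
    m = a
    vals = 3
else:
    a = a + 36
result = [a * m for score in a if a < vals]
log(11)
if 19 > vals:
    log(13)
log(16)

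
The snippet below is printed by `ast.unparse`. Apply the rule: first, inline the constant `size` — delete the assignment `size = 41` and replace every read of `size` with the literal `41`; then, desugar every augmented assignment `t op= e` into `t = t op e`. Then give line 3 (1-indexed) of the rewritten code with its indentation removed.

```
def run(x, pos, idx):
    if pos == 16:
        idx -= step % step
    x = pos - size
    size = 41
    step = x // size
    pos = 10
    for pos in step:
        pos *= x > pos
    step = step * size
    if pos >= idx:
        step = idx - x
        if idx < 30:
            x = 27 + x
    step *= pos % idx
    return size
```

idx = idx - step % step

Transformed code:
def run(x, pos, idx):
    if pos == 16:
        idx = idx - step % step
    x = pos - 41
    step = x // 41
    pos = 10
    for pos in step:
        pos = pos * (x > pos)
    step = step * 41
    if pos >= idx:
        step = idx - x
        if idx < 30:
            x = 27 + x
    step = step * (pos % idx)
    return 41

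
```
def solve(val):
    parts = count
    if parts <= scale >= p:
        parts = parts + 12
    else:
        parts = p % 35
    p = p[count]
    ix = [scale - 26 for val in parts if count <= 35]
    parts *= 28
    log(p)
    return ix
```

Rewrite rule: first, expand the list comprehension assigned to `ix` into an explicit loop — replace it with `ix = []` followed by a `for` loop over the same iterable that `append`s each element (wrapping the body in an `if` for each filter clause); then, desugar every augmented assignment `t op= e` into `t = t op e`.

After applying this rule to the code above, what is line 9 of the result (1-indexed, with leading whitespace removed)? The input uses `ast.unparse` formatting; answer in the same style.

Transformed code:
def solve(val):
    parts = count
    if parts <= scale >= p:
        parts = parts + 12
    else:
        parts = p % 35
    p = p[count]
    ix = []
    for val in parts:
        if count <= 35:
            ix.append(scale - 26)
    parts = parts * 28
    log(p)
    return ix

for val in parts:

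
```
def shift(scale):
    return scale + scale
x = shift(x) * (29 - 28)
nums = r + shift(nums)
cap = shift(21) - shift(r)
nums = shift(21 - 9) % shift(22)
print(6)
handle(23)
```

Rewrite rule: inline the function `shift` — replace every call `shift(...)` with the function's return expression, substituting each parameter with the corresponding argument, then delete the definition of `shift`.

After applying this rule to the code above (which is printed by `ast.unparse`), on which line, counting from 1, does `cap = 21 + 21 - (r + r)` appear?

Transformed code:
x = (x + x) * (29 - 28)
nums = r + (nums + nums)
cap = 21 + 21 - (r + r)
nums = (21 - 9 + (21 - 9)) % (22 + 22)
print(6)
handle(23)

3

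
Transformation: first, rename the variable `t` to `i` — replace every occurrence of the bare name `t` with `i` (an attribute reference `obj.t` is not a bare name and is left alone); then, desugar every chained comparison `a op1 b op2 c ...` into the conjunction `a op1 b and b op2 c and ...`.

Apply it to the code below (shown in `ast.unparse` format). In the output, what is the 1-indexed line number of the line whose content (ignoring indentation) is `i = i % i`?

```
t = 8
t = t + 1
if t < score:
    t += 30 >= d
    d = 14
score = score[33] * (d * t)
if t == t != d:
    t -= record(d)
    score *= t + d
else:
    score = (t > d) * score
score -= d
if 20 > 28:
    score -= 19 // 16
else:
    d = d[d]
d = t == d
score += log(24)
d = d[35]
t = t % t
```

20

Transformed code:
i = 8
i = i + 1
if i < score:
    i += 30 >= d
    d = 14
score = score[33] * (d * i)
if i == i and i != d:
    i -= record(d)
    score *= i + d
else:
    score = (i > d) * score
score -= d
if 20 > 28:
    score -= 19 // 16
else:
    d = d[d]
d = i == d
score += log(24)
d = d[35]
i = i % i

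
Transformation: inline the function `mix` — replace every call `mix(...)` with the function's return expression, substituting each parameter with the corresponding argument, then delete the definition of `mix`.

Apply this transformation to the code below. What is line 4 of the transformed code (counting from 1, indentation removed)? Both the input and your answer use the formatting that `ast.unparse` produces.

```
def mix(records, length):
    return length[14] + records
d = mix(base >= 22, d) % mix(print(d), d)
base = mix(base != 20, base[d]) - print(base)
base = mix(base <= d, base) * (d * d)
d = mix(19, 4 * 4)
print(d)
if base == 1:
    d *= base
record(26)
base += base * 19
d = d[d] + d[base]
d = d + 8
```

d = (4 * 4)[14] + 19

Transformed code:
d = (d[14] + (base >= 22)) % (d[14] + print(d))
base = base[d][14] + (base != 20) - print(base)
base = (base[14] + (base <= d)) * (d * d)
d = (4 * 4)[14] + 19
print(d)
if base == 1:
    d *= base
record(26)
base += base * 19
d = d[d] + d[base]
d = d + 8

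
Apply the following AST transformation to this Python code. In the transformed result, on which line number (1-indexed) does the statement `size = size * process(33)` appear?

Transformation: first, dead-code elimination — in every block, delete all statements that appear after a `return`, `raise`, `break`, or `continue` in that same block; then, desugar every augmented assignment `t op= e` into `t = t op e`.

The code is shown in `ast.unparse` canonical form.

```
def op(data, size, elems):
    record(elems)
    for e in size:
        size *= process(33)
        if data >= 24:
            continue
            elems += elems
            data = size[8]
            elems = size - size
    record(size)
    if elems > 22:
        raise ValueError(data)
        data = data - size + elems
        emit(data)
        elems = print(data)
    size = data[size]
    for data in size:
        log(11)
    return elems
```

4

Transformed code:
def op(data, size, elems):
    record(elems)
    for e in size:
        size = size * process(33)
        if data >= 24:
            continue
    record(size)
    if elems > 22:
        raise ValueError(data)
    size = data[size]
    for data in size:
        log(11)
    return elems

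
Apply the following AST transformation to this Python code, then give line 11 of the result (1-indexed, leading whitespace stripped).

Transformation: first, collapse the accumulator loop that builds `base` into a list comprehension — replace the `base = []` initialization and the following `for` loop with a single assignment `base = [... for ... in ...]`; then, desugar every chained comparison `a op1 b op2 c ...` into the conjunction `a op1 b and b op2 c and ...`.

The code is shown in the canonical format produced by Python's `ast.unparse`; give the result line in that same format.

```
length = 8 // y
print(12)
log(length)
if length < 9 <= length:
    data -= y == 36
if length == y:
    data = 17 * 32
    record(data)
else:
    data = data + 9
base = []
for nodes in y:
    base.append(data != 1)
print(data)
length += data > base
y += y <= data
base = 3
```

Transformed code:
length = 8 // y
print(12)
log(length)
if length < 9 and 9 <= length:
    data -= y == 36
if length == y:
    data = 17 * 32
    record(data)
else:
    data = data + 9
base = [data != 1 for nodes in y]
print(data)
length += data > base
y += y <= data
base = 3

base = [data != 1 for nodes in y]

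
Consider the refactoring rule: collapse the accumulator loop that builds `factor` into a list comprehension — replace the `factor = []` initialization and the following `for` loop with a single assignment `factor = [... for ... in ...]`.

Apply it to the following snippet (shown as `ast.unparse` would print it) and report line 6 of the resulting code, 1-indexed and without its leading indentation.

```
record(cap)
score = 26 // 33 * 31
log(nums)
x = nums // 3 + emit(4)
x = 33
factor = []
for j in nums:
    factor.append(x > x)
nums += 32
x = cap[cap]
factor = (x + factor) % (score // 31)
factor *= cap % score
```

Transformed code:
record(cap)
score = 26 // 33 * 31
log(nums)
x = nums // 3 + emit(4)
x = 33
factor = [x > x for j in nums]
nums += 32
x = cap[cap]
factor = (x + factor) % (score // 31)
factor *= cap % score

factor = [x > x for j in nums]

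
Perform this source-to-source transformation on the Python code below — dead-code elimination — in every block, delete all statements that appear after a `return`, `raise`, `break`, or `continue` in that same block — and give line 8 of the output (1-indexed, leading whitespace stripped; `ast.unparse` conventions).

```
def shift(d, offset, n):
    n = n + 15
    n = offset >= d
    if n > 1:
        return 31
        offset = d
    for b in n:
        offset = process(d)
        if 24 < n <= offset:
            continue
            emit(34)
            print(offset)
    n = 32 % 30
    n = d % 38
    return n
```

if 24 < n <= offset:

Transformed code:
def shift(d, offset, n):
    n = n + 15
    n = offset >= d
    if n > 1:
        return 31
    for b in n:
        offset = process(d)
        if 24 < n <= offset:
            continue
    n = 32 % 30
    n = d % 38
    return n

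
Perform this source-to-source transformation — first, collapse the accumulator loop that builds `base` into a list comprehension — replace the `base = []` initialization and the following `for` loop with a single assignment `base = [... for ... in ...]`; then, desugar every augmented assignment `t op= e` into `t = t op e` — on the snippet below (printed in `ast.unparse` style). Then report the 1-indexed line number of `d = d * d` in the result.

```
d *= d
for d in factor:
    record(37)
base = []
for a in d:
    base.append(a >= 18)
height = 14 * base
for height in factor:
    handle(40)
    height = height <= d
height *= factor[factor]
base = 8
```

1

Transformed code:
d = d * d
for d in factor:
    record(37)
base = [a >= 18 for a in d]
height = 14 * base
for height in factor:
    handle(40)
    height = height <= d
height = height * factor[factor]
base = 8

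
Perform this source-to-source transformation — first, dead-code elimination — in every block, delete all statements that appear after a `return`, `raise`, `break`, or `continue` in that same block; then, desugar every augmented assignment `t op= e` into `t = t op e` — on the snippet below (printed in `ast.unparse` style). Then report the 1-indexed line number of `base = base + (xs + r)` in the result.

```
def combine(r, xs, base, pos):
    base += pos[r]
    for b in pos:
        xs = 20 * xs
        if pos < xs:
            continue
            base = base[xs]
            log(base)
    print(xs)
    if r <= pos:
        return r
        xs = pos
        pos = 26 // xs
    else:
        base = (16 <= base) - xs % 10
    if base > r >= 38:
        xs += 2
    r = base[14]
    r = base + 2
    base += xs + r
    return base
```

Transformed code:
def combine(r, xs, base, pos):
    base = base + pos[r]
    for b in pos:
        xs = 20 * xs
        if pos < xs:
            continue
    print(xs)
    if r <= pos:
        return r
    else:
        base = (16 <= base) - xs % 10
    if base > r >= 38:
        xs = xs + 2
    r = base[14]
    r = base + 2
    base = base + (xs + r)
    return base

16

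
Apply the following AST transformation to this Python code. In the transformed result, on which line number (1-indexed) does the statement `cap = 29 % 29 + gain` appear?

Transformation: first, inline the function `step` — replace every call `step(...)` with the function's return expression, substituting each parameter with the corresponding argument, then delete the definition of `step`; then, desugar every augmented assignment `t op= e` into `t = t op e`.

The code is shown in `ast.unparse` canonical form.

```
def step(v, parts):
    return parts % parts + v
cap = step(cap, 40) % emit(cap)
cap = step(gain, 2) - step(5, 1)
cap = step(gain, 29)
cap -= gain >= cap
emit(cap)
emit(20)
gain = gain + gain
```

3

Transformed code:
cap = (40 % 40 + cap) % emit(cap)
cap = 2 % 2 + gain - (1 % 1 + 5)
cap = 29 % 29 + gain
cap = cap - (gain >= cap)
emit(cap)
emit(20)
gain = gain + gain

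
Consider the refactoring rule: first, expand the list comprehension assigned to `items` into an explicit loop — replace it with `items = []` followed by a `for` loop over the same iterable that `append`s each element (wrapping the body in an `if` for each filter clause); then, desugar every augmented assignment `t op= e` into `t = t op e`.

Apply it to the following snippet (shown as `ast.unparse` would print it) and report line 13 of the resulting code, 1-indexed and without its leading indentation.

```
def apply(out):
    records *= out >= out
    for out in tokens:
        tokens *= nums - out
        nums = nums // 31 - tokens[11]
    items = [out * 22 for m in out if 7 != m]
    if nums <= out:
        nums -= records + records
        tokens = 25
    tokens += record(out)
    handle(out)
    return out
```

Transformed code:
def apply(out):
    records = records * (out >= out)
    for out in tokens:
        tokens = tokens * (nums - out)
        nums = nums // 31 - tokens[11]
    items = []
    for m in out:
        if 7 != m:
            items.append(out * 22)
    if nums <= out:
        nums = nums - (records + records)
        tokens = 25
    tokens = tokens + record(out)
    handle(out)
    return out

tokens = tokens + record(out)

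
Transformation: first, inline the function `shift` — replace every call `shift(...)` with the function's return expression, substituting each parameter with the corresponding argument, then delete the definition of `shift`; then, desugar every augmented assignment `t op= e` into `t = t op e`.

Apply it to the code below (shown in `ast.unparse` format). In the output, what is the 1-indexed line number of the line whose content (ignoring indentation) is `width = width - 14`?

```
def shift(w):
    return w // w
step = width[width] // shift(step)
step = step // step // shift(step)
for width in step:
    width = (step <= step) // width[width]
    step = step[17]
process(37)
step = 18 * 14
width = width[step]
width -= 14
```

Transformed code:
step = width[width] // (step // step)
step = step // step // (step // step)
for width in step:
    width = (step <= step) // width[width]
    step = step[17]
process(37)
step = 18 * 14
width = width[step]
width = width - 14

9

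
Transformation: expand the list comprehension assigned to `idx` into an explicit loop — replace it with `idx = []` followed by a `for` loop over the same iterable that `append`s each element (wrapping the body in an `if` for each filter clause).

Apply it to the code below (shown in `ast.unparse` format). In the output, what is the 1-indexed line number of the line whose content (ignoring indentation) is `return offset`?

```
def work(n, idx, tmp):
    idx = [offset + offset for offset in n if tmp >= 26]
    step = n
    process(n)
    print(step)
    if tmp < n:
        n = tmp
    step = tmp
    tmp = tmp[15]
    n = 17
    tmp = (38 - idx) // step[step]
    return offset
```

Transformed code:
def work(n, idx, tmp):
    idx = []
    for offset in n:
        if tmp >= 26:
            idx.append(offset + offset)
    step = n
    process(n)
    print(step)
    if tmp < n:
        n = tmp
    step = tmp
    tmp = tmp[15]
    n = 17
    tmp = (38 - idx) // step[step]
    return offset

15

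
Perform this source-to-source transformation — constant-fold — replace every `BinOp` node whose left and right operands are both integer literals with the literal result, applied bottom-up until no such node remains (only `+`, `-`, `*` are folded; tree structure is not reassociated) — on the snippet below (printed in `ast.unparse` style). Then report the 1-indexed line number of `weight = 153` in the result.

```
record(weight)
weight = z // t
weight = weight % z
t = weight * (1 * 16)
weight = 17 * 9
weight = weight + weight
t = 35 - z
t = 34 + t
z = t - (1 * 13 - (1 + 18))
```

Transformed code:
record(weight)
weight = z // t
weight = weight % z
t = weight * 16
weight = 153
weight = weight + weight
t = 35 - z
t = 34 + t
z = t - -6

5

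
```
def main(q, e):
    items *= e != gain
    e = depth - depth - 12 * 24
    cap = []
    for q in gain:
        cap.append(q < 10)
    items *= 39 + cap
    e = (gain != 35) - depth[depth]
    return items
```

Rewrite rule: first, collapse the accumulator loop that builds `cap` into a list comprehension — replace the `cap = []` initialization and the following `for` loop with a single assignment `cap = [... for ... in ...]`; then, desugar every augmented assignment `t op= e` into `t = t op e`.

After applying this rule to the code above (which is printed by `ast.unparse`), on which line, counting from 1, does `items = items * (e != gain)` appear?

Transformed code:
def main(q, e):
    items = items * (e != gain)
    e = depth - depth - 12 * 24
    cap = [q < 10 for q in gain]
    items = items * (39 + cap)
    e = (gain != 35) - depth[depth]
    return items

2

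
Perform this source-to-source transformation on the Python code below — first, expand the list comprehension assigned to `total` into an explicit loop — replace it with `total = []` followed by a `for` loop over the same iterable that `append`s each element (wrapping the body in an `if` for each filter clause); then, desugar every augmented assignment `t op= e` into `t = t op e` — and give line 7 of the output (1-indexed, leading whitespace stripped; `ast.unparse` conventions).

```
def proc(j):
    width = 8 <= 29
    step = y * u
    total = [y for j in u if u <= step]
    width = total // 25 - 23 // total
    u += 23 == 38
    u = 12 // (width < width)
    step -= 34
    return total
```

Transformed code:
def proc(j):
    width = 8 <= 29
    step = y * u
    total = []
    for j in u:
        if u <= step:
            total.append(y)
    width = total // 25 - 23 // total
    u = u + (23 == 38)
    u = 12 // (width < width)
    step = step - 34
    return total

total.append(y)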